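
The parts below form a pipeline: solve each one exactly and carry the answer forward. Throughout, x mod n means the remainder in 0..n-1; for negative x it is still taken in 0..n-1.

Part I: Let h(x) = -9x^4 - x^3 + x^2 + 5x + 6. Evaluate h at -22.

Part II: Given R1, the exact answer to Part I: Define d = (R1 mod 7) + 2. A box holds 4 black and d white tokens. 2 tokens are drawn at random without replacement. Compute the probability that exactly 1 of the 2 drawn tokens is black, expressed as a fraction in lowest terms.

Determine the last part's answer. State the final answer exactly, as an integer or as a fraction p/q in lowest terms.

Part I: -9*(-22)^4 - 1*(-22)^3 + 1*(-22)^2 + 5*(-22)^1 + 6 = (-2108304) + (10648) + (484) + (-110) + (6) = -2097276; answer -2097276
Part II: R1 = -2097276; d = 3; total draws C(7,2) = 21; favorable C(4,1)*C(3,1) = 12; P = 4/7; answer 4/7

4/7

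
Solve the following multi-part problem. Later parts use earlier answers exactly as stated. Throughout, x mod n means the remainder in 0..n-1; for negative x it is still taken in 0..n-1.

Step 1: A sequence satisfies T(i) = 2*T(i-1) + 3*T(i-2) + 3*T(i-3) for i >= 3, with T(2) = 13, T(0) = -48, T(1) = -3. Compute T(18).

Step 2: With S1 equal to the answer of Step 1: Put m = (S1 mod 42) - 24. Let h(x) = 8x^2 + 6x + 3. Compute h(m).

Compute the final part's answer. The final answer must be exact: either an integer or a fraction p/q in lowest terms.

23

Step 1: T(3) = 2*(13) + 3*(-3) + 3*(-48) = -127; iterating: T(3)=-127, T(4)=-224, T(5)=-790, T(6)=-2633, T(7)=-8308, T(8)=-26885, T(9)=-86593, T(10)=-278765, T(11)=-897964, T(12)=-2892002, T(13)=-9314191, T(14)=-29998280, T(15)=-96615139, T(16)=-311167691, T(17)=-1002175639, T(18)=-3227699768; answer -3227699768
Step 2: S1 = -3227699768; m = -2; 8*(-2)^2 + 6*(-2)^1 + 3 = (32) + (-12) + (3) = 23; answer 23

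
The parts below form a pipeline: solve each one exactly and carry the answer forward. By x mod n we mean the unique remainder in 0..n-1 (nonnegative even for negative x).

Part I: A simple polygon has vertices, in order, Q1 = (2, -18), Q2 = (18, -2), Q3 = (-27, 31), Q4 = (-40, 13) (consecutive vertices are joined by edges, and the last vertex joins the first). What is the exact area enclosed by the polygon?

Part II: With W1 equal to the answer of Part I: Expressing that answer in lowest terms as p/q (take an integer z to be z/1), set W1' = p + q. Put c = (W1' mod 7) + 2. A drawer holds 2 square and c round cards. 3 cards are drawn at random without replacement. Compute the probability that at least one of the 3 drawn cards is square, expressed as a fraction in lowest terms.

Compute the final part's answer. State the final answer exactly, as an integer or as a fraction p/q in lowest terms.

9/10

Part I: cross terms: (2*-2 - 18*-18)=320, (18*31 - -27*-2)=504, (-27*13 - -40*31)=889, (-40*-18 - 2*13)=694; twice the area = |2407| = 2407; area = 2407/2; answer 2407/2
Part II: W1 = 2407/2; threaded value p + q = 2409; c = 3; total draws C(5,3) = 10; complement C(3,3) = 1; favorable 10 - 1 = 9; P = 9/10; answer 9/10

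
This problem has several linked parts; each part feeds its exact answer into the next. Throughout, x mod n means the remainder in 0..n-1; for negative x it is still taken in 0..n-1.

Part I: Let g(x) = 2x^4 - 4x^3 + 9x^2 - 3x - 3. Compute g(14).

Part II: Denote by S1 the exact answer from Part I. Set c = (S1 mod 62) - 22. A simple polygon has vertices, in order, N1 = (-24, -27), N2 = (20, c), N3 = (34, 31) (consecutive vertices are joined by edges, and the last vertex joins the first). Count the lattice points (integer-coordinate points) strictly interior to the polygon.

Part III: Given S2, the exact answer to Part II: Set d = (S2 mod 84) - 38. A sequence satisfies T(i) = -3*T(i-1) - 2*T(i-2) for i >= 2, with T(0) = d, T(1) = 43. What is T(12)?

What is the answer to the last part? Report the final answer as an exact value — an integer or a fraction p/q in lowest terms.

Part I: 2*(14)^4 - 4*(14)^3 + 9*(14)^2 - 3*(14)^1 - 3 = (76832) + (-10976) + (1764) + (-42) + (-3) = 67575; answer 67575
Part II: S1 = 67575; c = 35; cross terms: (-24*35 - 20*-27)=-300, (20*31 - 34*35)=-570, (34*-27 - -24*31)=-174; twice the area = |-1044| = 1044; area = 522; boundary points = 2 + 2 + 58 = 62; strictly interior points = area - boundary/2 + 1 = 492; answer 492
Part III: S2 = 492; d = 34; T(2) = -3*(43) - 2*(34) = -197; iterating: T(2)=-197, T(3)=505, T(4)=-1121, T(5)=2353, T(6)=-4817, T(7)=9745, T(8)=-19601, T(9)=39313, T(10)=-78737, T(11)=157585, T(12)=-315281; answer -315281

-315281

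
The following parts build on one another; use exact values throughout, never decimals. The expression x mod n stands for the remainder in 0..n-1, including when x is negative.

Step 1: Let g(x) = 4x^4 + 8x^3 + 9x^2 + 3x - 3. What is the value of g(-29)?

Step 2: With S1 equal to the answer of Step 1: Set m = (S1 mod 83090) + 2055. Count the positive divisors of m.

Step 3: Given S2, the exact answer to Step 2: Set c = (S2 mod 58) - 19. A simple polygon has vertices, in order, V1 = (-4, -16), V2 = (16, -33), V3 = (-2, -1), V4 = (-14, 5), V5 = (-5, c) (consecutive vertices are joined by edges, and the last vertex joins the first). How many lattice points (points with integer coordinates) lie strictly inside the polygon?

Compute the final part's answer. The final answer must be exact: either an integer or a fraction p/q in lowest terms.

223

Step 1: 4*(-29)^4 + 8*(-29)^3 + 9*(-29)^2 + 3*(-29)^1 - 3 = (2829124) + (-195112) + (7569) + (-87) + (-3) = 2641491; answer 2641491
Step 2: S1 = 2641491; m = 67756; 67756 = 2^2 * 13 * 1303; number of divisors = (2+1) * (1+1) * (1+1) = 12; answer 12
Step 3: S2 = 12; c = -7; cross terms: (-4*-33 - 16*-16)=388, (16*-1 - -2*-33)=-82, (-2*5 - -14*-1)=-24, (-14*-7 - -5*5)=123, (-5*-16 - -4*-7)=52; twice the area = |457| = 457; area = 457/2; boundary points = 1 + 2 + 6 + 3 + 1 = 13; strictly interior points = area - boundary/2 + 1 = 223; answer 223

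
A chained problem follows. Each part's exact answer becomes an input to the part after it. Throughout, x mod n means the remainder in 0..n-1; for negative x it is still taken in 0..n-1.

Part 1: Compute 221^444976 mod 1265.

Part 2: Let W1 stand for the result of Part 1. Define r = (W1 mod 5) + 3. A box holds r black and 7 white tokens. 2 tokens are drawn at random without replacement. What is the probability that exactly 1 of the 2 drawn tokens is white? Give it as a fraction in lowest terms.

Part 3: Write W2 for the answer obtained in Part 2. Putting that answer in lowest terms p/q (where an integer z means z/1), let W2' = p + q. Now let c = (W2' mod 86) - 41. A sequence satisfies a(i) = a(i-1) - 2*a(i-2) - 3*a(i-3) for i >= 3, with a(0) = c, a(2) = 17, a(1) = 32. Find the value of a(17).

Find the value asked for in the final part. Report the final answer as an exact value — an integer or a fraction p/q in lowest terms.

208187

Part 1: squarings mod 1265: 221^1=221, 221^2=771, 221^4=1156, 221^8=496, 221^16=606, 221^32=386, 221^64=991, 221^128=441, 221^256=936, 221^512=716, 221^1024=331, 221^2048=771, 221^4096=1156, 221^8192=496, 221^16384=606, 221^32768=386, 221^65536=991, 221^131072=441, 221^262144=936; 221^444976 = 221^16 * 221^32 * 221^512 * 221^2048 * 221^16384 * 221^32768 * 221^131072 * 221^262144 = 1156 (mod 1265); answer 1156
Part 2: W1 = 1156; r = 4; total draws C(11,2) = 55; favorable C(7,1)*C(4,1) = 28; P = 28/55; answer 28/55
Part 3: W2 = 28/55; threaded value p + q = 83; c = 42; a(3) = 1*(17) - 2*(32) - 3*(42) = -173; iterating: a(3)=-173, a(4)=-303, a(5)=-8, a(6)=1117, a(7)=2042, a(8)=-168, a(9)=-7603, a(10)=-13393, a(11)=2317, a(12)=51912, a(13)=87457, a(14)=-23318, a(15)=-353968, a(16)=-569703, a(17)=208187; answer 208187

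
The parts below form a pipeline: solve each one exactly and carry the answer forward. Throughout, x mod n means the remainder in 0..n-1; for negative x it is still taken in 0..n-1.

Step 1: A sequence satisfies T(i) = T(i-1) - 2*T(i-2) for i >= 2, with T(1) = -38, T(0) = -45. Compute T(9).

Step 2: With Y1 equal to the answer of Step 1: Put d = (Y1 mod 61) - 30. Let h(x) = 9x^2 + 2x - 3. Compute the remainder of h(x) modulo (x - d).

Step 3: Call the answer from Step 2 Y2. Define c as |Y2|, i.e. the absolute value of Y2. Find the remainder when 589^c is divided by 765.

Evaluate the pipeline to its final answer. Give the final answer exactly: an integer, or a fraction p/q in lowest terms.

Step 1: T(2) = 1*(-38) - 2*(-45) = 52; iterating: T(2)=52, T(3)=128, T(4)=24, T(5)=-232, T(6)=-280, T(7)=184, T(8)=744, T(9)=376; answer 376
Step 2: Y1 = 376; d = -20; remainder = value at the root: 9*(-20)^2 + 2*(-20)^1 - 3 = (3600) + (-40) + (-3) = 3557; answer 3557
Step 3: Y2 = 3557; c = 3557; squarings mod 765: 589^1=589, 589^2=376, 589^4=616, 589^8=16, 589^16=256, 589^32=511, 589^64=256, 589^128=511, 589^256=256, 589^512=511, 589^1024=256, 589^2048=511; 589^3557 = 589^1 * 589^4 * 589^32 * 589^64 * 589^128 * 589^256 * 589^1024 * 589^2048 = 214 (mod 765); answer 214

214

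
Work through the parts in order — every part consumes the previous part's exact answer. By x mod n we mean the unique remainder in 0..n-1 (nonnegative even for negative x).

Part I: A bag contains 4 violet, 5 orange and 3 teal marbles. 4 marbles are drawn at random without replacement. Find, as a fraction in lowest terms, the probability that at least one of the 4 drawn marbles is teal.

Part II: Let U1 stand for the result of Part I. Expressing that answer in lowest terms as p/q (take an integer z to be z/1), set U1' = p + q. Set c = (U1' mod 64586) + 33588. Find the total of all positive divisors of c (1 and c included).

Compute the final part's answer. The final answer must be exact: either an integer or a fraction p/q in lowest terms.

90048

Part I: total draws C(12,4) = 495; complement C(9,4) = 126; favorable 495 - 126 = 369; P = 41/55; answer 41/55
Part II: U1 = 41/55; threaded value p + q = 96; c = 33684; 33684 = 2^2 * 3 * 7 * 401; sigma = (1 + 2 + 4) * (1 + 3) * (1 + 7) * (1 + 401) = 7 * 4 * 8 * 402 = 90048; answer 90048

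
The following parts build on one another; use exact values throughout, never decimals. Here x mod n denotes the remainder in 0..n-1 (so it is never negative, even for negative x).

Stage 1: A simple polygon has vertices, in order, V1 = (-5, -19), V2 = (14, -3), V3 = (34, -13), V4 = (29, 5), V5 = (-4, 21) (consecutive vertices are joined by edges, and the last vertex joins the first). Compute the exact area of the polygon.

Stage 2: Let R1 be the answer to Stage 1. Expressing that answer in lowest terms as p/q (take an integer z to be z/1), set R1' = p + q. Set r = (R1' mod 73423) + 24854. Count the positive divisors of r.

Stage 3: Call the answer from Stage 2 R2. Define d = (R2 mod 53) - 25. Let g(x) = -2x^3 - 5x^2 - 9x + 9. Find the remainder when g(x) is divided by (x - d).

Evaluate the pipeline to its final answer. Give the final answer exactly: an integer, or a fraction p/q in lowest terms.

8543

Stage 1: cross terms: (-5*-3 - 14*-19)=281, (14*-13 - 34*-3)=-80, (34*5 - 29*-13)=547, (29*21 - -4*5)=629, (-4*-19 - -5*21)=181; twice the area = |1558| = 1558; area = 779; answer 779
Stage 2: R1 = 779; threaded value p + q = 780; r = 25634; 25634 = 2 * 7 * 1831; number of divisors = (1+1) * (1+1) * (1+1) = 8; answer 8
Stage 3: R2 = 8; d = -17; remainder = value at the root: -2*(-17)^3 - 5*(-17)^2 - 9*(-17)^1 + 9 = (9826) + (-1445) + (153) + (9) = 8543; answer 8543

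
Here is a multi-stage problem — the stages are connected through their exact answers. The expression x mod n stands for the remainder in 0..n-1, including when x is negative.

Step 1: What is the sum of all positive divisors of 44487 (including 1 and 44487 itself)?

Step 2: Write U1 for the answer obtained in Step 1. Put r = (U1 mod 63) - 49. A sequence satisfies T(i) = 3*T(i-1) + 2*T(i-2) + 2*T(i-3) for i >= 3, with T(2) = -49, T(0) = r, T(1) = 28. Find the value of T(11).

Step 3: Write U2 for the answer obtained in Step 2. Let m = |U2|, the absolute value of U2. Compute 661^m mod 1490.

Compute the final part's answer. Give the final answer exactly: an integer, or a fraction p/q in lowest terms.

Step 1: 44487 = 3^2 * 4943; sigma = (1 + 3 + 9) * (1 + 4943) = 13 * 4944 = 64272; answer 64272
Step 2: U1 = 64272; r = -37; T(3) = 3*(-49) + 2*(28) + 2*(-37) = -165; iterating: T(3)=-165, T(4)=-537, T(5)=-2039, T(6)=-7521, T(7)=-27715, T(8)=-102265, T(9)=-377267, T(10)=-1391761, T(11)=-5134347; answer -5134347
Step 3: U2 = -5134347; m = 5134347; squarings mod 1490: 661^1=661, 661^2=351, 661^4=1021, 661^8=931, 661^16=1071, 661^32=1231, 661^64=31, 661^128=961, 661^256=1211, 661^512=361, 661^1024=691, 661^2048=681, 661^4096=371, 661^8192=561, 661^16384=331, 661^32768=791, 661^65536=1371, 661^131072=751, 661^262144=781, 661^524288=551, 661^1048576=1131, 661^2097152=741, 661^4194304=761; 661^5134347 = 661^1 * 661^2 * 661^8 * 661^2048 * 661^4096 * 661^16384 * 661^131072 * 661^262144 * 661^524288 * 661^4194304 = 1281 (mod 1490); answer 1281

1281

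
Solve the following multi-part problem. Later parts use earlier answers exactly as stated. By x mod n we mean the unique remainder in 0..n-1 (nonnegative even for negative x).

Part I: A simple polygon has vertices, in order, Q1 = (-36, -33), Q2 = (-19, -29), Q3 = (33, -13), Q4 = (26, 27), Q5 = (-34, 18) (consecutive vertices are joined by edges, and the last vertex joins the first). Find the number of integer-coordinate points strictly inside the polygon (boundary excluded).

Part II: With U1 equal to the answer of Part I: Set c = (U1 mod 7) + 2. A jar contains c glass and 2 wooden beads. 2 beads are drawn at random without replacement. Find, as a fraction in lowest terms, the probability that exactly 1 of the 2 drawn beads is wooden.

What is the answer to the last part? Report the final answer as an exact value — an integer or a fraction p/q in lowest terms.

10/21

Part I: cross terms: (-36*-29 - -19*-33)=417, (-19*-13 - 33*-29)=1204, (33*27 - 26*-13)=1229, (26*18 - -34*27)=1386, (-34*-33 - -36*18)=1770; twice the area = |6006| = 6006; area = 3003; boundary points = 1 + 4 + 1 + 3 + 1 = 10; strictly interior points = area - boundary/2 + 1 = 2999; answer 2999
Part II: U1 = 2999; c = 5; total draws C(7,2) = 21; favorable C(2,1)*C(5,1) = 10; P = 10/21; answer 10/21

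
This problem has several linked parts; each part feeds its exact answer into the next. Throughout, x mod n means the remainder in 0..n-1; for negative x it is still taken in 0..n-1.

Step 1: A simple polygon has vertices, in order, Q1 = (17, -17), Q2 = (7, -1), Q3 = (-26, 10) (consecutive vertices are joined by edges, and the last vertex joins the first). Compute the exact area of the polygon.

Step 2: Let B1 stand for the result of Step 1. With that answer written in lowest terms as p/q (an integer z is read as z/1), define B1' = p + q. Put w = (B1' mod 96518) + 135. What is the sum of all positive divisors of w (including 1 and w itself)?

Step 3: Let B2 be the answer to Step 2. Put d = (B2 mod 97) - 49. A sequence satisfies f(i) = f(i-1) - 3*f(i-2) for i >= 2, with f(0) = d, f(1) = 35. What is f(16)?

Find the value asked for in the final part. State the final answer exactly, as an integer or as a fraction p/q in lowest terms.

47957

Step 1: cross terms: (17*-1 - 7*-17)=102, (7*10 - -26*-1)=44, (-26*-17 - 17*10)=272; twice the area = |418| = 418; area = 209; answer 209
Step 2: B1 = 209; threaded value p + q = 210; w = 345; 345 = 3 * 5 * 23; sigma = (1 + 3) * (1 + 5) * (1 + 23) = 4 * 6 * 24 = 576; answer 576
Step 3: B2 = 576; d = 42; f(2) = 1*(35) - 3*(42) = -91; iterating: f(2)=-91, f(3)=-196, f(4)=77, f(5)=665, f(6)=434, f(7)=-1561, f(8)=-2863, f(9)=1820, f(10)=10409, f(11)=4949, f(12)=-26278, f(13)=-41125, f(14)=37709, f(15)=161084, f(16)=47957; answer 47957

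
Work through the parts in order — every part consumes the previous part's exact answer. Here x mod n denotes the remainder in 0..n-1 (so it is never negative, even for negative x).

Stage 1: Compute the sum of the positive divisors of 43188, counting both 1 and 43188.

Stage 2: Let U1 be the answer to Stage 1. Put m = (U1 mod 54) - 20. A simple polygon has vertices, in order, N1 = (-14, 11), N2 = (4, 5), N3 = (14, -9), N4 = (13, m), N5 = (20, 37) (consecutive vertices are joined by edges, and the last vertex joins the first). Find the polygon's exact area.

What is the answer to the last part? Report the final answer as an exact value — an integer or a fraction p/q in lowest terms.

474

Stage 1: 43188 = 2^2 * 3 * 59 * 61; sigma = (1 + 2 + 4) * (1 + 3) * (1 + 59) * (1 + 61) = 7 * 4 * 60 * 62 = 104160; answer 104160
Stage 2: U1 = 104160; m = 28; cross terms: (-14*5 - 4*11)=-114, (4*-9 - 14*5)=-106, (14*28 - 13*-9)=509, (13*37 - 20*28)=-79, (20*11 - -14*37)=738; twice the area = |948| = 948; area = 474; answer 474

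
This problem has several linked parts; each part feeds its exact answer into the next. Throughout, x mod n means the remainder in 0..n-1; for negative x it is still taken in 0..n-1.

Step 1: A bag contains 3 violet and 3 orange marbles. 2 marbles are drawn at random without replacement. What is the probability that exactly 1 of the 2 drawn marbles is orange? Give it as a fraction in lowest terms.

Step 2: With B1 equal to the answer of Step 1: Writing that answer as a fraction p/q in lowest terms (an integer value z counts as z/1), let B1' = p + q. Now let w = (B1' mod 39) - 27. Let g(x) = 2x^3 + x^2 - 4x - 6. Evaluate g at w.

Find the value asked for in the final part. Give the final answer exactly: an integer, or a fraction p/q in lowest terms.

-13287

Step 1: total draws C(6,2) = 15; favorable C(3,1)*C(3,1) = 9; P = 3/5; answer 3/5
Step 2: B1 = 3/5; threaded value p + q = 8; w = -19; 2*(-19)^3 + 1*(-19)^2 - 4*(-19)^1 - 6 = (-13718) + (361) + (76) + (-6) = -13287; answer -13287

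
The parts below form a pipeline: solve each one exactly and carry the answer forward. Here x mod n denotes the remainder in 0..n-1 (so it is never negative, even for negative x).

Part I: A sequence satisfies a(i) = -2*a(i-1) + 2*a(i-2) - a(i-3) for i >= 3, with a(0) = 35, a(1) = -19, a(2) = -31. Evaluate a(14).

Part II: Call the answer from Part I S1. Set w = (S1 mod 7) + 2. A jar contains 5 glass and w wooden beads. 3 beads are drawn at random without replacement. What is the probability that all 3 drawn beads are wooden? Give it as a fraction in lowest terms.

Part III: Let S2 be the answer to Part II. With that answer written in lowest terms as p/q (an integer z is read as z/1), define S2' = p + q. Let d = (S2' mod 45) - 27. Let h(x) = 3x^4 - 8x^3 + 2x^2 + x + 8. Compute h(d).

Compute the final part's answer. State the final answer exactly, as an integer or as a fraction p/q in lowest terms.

Part I: a(3) = -2*(-31) + 2*(-19) - 1*(35) = -11; iterating: a(3)=-11, a(4)=-21, a(5)=51, a(6)=-133, a(7)=389, a(8)=-1095, a(9)=3101, a(10)=-8781, a(11)=24859, a(12)=-70381, a(13)=199261, a(14)=-564143; answer -564143
Part II: S1 = -564143; w = 3; total draws C(8,3) = 56; favorable C(3,3) = 1; P = 1/56; answer 1/56
Part III: S2 = 1/56; threaded value p + q = 57; d = -15; 3*(-15)^4 - 8*(-15)^3 + 2*(-15)^2 + 1*(-15)^1 + 8 = (151875) + (27000) + (450) + (-15) + (8) = 179318; answer 179318

179318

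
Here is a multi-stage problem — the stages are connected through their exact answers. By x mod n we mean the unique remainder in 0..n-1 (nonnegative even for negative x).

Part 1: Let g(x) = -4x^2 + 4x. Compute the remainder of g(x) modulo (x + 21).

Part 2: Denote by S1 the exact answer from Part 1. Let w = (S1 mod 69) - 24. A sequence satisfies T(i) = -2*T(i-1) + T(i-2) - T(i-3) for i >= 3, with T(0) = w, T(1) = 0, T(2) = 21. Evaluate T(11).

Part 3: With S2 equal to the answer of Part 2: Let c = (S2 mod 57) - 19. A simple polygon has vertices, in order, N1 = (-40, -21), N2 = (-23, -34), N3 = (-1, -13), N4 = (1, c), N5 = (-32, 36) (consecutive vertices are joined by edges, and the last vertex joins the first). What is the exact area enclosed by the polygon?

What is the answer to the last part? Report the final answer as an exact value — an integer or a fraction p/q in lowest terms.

4109/2

Part 1: remainder = value at the root: -4*(-21)^2 + 4*(-21)^1 = (-1764) + (-84) = -1848; answer -1848
Part 2: S1 = -1848; w = -9; T(3) = -2*(21) + 1*(0) - 1*(-9) = -33; iterating: T(3)=-33, T(4)=87, T(5)=-228, T(6)=576, T(7)=-1467, T(8)=3738, T(9)=-9519, T(10)=24243, T(11)=-61743; answer -61743
Part 3: S2 = -61743; c = 26; cross terms: (-40*-34 - -23*-21)=877, (-23*-13 - -1*-34)=265, (-1*26 - 1*-13)=-13, (1*36 - -32*26)=868, (-32*-21 - -40*36)=2112; twice the area = |4109| = 4109; area = 4109/2; answer 4109/2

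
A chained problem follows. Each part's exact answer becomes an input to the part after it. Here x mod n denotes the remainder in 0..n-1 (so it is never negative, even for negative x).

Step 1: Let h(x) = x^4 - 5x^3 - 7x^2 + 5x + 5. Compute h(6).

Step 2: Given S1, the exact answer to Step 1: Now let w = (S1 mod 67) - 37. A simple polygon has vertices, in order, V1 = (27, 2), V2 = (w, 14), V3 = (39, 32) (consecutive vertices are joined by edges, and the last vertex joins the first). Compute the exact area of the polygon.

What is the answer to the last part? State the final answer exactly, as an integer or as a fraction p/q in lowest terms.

Step 1: 1*(6)^4 - 5*(6)^3 - 7*(6)^2 + 5*(6)^1 + 5 = (1296) + (-1080) + (-252) + (30) + (5) = -1; answer -1
Step 2: S1 = -1; w = 29; cross terms: (27*14 - 29*2)=320, (29*32 - 39*14)=382, (39*2 - 27*32)=-786; twice the area = |-84| = 84; area = 42; answer 42

42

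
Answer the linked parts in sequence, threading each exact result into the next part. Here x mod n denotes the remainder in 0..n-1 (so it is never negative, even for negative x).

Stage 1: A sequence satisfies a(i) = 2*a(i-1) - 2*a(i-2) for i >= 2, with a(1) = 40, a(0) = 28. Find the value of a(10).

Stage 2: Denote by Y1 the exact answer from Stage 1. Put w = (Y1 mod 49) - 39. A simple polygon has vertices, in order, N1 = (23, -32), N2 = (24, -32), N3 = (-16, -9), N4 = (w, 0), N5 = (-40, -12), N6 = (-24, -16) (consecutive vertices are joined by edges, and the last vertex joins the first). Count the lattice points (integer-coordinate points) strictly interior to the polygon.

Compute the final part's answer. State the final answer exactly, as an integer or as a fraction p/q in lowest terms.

383

Stage 1: a(2) = 2*(40) - 2*(28) = 24; iterating: a(2)=24, a(3)=-32, a(4)=-112, a(5)=-160, a(6)=-96, a(7)=128, a(8)=448, a(9)=640, a(10)=384; answer 384
Stage 2: Y1 = 384; w = 2; cross terms: (23*-32 - 24*-32)=32, (24*-9 - -16*-32)=-728, (-16*0 - 2*-9)=18, (2*-12 - -40*0)=-24, (-40*-16 - -24*-12)=352, (-24*-32 - 23*-16)=1136; twice the area = |786| = 786; area = 393; boundary points = 1 + 1 + 9 + 6 + 4 + 1 = 22; strictly interior points = area - boundary/2 + 1 = 383; answer 383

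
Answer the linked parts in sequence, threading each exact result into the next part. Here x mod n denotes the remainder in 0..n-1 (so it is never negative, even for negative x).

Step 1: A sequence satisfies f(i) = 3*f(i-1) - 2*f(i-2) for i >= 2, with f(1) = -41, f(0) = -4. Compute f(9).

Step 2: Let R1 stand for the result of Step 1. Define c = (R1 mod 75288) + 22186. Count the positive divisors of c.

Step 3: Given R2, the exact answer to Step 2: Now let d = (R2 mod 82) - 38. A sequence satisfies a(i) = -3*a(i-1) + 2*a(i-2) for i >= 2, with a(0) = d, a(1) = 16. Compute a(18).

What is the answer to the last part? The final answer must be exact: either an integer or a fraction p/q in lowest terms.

-72360657308

Step 1: f(2) = 3*(-41) - 2*(-4) = -115; iterating: f(2)=-115, f(3)=-263, f(4)=-559, f(5)=-1151, f(6)=-2335, f(7)=-4703, f(8)=-9439, f(9)=-18911; answer -18911
Step 2: R1 = -18911; c = 78563; 78563 = 251 * 313; number of divisors = (1+1) * (1+1) = 4; answer 4
Step 3: R2 = 4; d = -34; a(2) = -3*(16) + 2*(-34) = -116; iterating: a(2)=-116, a(3)=380, a(4)=-1372, a(5)=4876, a(6)=-17372, a(7)=61868, a(8)=-220348, a(9)=784780, a(10)=-2795036, a(11)=9954668, a(12)=-35454076, a(13)=126271564, a(14)=-449722844, a(15)=1601711660, a(16)=-5704580668, a(17)=20317165324, a(18)=-72360657308; answer -72360657308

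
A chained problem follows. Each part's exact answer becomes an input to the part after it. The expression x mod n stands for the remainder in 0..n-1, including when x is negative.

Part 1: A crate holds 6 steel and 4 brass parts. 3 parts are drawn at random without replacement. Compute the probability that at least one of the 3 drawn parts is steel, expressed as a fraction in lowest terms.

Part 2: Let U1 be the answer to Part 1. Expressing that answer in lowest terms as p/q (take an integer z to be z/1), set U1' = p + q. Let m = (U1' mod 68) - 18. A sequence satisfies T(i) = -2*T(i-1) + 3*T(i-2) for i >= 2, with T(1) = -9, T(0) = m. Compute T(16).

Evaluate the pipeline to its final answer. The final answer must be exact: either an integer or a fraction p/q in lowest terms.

Part 1: total draws C(10,3) = 120; complement C(4,3) = 4; favorable 120 - 4 = 116; P = 29/30; answer 29/30
Part 2: U1 = 29/30; threaded value p + q = 59; m = 41; T(2) = -2*(-9) + 3*(41) = 141; iterating: T(2)=141, T(3)=-309, T(4)=1041, T(5)=-3009, T(6)=9141, T(7)=-27309, T(8)=82041, T(9)=-246009, T(10)=738141, T(11)=-2214309, T(12)=6643041, T(13)=-19929009, T(14)=59787141, T(15)=-179361309, T(16)=538084041; answer 538084041

538084041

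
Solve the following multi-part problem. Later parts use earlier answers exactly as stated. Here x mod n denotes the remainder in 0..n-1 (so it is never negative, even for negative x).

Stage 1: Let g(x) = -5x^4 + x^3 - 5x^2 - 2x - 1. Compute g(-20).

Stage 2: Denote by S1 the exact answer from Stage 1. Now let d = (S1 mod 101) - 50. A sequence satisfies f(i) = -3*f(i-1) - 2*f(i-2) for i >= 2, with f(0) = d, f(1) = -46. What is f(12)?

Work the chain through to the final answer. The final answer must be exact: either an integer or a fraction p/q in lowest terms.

151524

Stage 1: -5*(-20)^4 + 1*(-20)^3 - 5*(-20)^2 - 2*(-20)^1 - 1 = (-800000) + (-8000) + (-2000) + (40) + (-1) = -809961; answer -809961
Stage 2: S1 = -809961; d = 9; f(2) = -3*(-46) - 2*(9) = 120; iterating: f(2)=120, f(3)=-268, f(4)=564, f(5)=-1156, f(6)=2340, f(7)=-4708, f(8)=9444, f(9)=-18916, f(10)=37860, f(11)=-75748, f(12)=151524; answer 151524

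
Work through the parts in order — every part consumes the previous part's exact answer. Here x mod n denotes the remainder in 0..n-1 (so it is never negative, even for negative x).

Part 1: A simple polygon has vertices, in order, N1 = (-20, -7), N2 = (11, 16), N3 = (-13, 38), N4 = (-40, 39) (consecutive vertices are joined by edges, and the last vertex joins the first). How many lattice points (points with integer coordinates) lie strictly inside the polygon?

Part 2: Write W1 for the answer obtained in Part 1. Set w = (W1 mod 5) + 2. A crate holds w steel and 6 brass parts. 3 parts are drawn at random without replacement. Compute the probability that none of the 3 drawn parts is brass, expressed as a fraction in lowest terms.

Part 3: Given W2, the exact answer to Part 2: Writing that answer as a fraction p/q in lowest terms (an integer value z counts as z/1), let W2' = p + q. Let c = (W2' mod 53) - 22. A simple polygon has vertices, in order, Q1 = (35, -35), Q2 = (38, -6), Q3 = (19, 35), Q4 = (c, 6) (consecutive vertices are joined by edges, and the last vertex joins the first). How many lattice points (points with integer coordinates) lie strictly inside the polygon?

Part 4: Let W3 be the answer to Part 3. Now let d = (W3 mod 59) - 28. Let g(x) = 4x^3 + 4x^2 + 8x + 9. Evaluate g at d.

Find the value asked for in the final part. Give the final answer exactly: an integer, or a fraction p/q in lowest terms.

Part 1: cross terms: (-20*16 - 11*-7)=-243, (11*38 - -13*16)=626, (-13*39 - -40*38)=1013, (-40*-7 - -20*39)=1060; twice the area = |2456| = 2456; area = 1228; boundary points = 1 + 2 + 1 + 2 = 6; strictly interior points = area - boundary/2 + 1 = 1226; answer 1226
Part 2: W1 = 1226; w = 3; total draws C(9,3) = 84; favorable C(3,3) = 1; P = 1/84; answer 1/84
Part 3: W2 = 1/84; threaded value p + q = 85; c = 10; cross terms: (35*-6 - 38*-35)=1120, (38*35 - 19*-6)=1444, (19*6 - 10*35)=-236, (10*-35 - 35*6)=-560; twice the area = |1768| = 1768; area = 884; boundary points = 1 + 1 + 1 + 1 = 4; strictly interior points = area - boundary/2 + 1 = 883; answer 883
Part 4: W3 = 883; d = 29; 4*(29)^3 + 4*(29)^2 + 8*(29)^1 + 9 = (97556) + (3364) + (232) + (9) = 101161; answer 101161

101161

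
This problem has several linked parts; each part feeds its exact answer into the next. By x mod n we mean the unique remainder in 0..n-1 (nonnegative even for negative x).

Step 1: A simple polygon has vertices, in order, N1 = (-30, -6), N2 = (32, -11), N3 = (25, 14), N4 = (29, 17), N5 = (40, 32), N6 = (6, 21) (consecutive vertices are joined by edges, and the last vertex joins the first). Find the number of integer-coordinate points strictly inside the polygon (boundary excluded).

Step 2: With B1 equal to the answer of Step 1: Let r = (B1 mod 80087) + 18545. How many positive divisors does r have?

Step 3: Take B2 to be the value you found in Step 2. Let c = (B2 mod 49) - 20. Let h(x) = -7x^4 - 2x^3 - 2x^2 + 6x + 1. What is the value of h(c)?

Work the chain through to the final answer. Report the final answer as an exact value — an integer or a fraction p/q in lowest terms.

Step 1: cross terms: (-30*-11 - 32*-6)=522, (32*14 - 25*-11)=723, (25*17 - 29*14)=19, (29*32 - 40*17)=248, (40*21 - 6*32)=648, (6*-6 - -30*21)=594; twice the area = |2754| = 2754; area = 1377; boundary points = 1 + 1 + 1 + 1 + 1 + 9 = 14; strictly interior points = area - boundary/2 + 1 = 1371; answer 1371
Step 2: B1 = 1371; r = 19916; 19916 = 2^2 * 13 * 383; number of divisors = (2+1) * (1+1) * (1+1) = 12; answer 12
Step 3: B2 = 12; c = -8; -7*(-8)^4 - 2*(-8)^3 - 2*(-8)^2 + 6*(-8)^1 + 1 = (-28672) + (1024) + (-128) + (-48) + (1) = -27823; answer -27823

-27823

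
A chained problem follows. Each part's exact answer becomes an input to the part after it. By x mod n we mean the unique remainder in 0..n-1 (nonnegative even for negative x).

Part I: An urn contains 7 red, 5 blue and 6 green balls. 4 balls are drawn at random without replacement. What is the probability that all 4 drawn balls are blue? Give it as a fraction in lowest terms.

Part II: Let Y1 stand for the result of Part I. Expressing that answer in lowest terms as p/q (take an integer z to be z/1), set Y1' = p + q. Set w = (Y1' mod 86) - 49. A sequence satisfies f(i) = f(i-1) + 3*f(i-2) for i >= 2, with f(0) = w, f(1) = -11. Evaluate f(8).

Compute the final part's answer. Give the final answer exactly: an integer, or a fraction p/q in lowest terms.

Part I: total draws C(18,4) = 3060; favorable C(5,4) = 5; P = 1/612; answer 1/612
Part II: Y1 = 1/612; threaded value p + q = 613; w = -38; f(2) = 1*(-11) + 3*(-38) = -125; iterating: f(2)=-125, f(3)=-158, f(4)=-533, f(5)=-1007, f(6)=-2606, f(7)=-5627, f(8)=-13445; answer -13445

-13445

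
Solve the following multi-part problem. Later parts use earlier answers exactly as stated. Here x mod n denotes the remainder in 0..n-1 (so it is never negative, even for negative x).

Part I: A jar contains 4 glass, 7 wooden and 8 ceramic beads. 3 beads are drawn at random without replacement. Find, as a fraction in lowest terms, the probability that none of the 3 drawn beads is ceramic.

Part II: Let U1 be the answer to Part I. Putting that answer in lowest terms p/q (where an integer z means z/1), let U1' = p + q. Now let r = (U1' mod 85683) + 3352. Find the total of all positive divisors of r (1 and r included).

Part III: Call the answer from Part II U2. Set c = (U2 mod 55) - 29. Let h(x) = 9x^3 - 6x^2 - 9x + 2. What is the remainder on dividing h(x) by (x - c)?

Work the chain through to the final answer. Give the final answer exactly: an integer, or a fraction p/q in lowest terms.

-3316

Part I: total draws C(19,3) = 969; favorable C(11,3) = 165; P = 55/323; answer 55/323
Part II: U1 = 55/323; threaded value p + q = 378; r = 3730; 3730 = 2 * 5 * 373; sigma = (1 + 2) * (1 + 5) * (1 + 373) = 3 * 6 * 374 = 6732; answer 6732
Part III: U2 = 6732; c = -7; remainder = value at the root: 9*(-7)^3 - 6*(-7)^2 - 9*(-7)^1 + 2 = (-3087) + (-294) + (63) + (2) = -3316; answer -3316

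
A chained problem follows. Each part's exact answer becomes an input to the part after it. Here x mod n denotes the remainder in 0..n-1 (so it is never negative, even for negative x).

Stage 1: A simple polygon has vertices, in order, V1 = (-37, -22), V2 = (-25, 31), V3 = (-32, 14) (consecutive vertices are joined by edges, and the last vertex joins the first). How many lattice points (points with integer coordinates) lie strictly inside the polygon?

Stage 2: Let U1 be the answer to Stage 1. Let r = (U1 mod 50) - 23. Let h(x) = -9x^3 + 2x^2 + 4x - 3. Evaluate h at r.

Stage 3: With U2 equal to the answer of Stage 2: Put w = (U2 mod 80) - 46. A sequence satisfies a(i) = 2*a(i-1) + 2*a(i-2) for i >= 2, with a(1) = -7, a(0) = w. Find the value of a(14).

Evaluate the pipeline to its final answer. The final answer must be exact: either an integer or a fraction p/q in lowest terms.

-5063168

Stage 1: cross terms: (-37*31 - -25*-22)=-1697, (-25*14 - -32*31)=642, (-32*-22 - -37*14)=1222; twice the area = |167| = 167; area = 167/2; boundary points = 1 + 1 + 1 = 3; strictly interior points = area - boundary/2 + 1 = 83; answer 83
Stage 2: U1 = 83; r = 10; -9*(10)^3 + 2*(10)^2 + 4*(10)^1 - 3 = (-9000) + (200) + (40) + (-3) = -8763; answer -8763
Stage 3: U2 = -8763; w = -9; a(2) = 2*(-7) + 2*(-9) = -32; iterating: a(2)=-32, a(3)=-78, a(4)=-220, a(5)=-596, a(6)=-1632, a(7)=-4456, a(8)=-12176, a(9)=-33264, a(10)=-90880, a(11)=-248288, a(12)=-678336, a(13)=-1853248, a(14)=-5063168; answer -5063168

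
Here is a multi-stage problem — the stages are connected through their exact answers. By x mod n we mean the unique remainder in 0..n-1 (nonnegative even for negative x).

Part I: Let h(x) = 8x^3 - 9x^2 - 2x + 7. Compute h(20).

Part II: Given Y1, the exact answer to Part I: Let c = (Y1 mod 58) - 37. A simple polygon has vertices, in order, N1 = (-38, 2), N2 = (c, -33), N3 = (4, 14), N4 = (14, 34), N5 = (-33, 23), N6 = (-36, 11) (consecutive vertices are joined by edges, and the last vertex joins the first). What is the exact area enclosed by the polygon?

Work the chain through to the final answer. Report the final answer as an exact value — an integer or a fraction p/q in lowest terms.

Part I: 8*(20)^3 - 9*(20)^2 - 2*(20)^1 + 7 = (64000) + (-3600) + (-40) + (7) = 60367; answer 60367
Part II: Y1 = 60367; c = 10; cross terms: (-38*-33 - 10*2)=1234, (10*14 - 4*-33)=272, (4*34 - 14*14)=-60, (14*23 - -33*34)=1444, (-33*11 - -36*23)=465, (-36*2 - -38*11)=346; twice the area = |3701| = 3701; area = 3701/2; answer 3701/2

3701/2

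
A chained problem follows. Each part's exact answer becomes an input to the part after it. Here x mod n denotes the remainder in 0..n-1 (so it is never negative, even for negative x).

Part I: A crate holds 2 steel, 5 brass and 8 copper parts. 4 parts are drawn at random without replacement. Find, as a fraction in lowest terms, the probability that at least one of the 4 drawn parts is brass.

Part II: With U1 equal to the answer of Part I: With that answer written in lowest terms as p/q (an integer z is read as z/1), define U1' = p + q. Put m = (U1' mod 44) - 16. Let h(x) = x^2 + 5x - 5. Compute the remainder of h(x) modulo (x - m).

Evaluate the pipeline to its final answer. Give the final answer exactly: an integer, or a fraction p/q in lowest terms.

99

Part I: total draws C(15,4) = 1365; complement C(10,4) = 210; favorable 1365 - 210 = 1155; P = 11/13; answer 11/13
Part II: U1 = 11/13; threaded value p + q = 24; m = 8; remainder = value at the root: 1*(8)^2 + 5*(8)^1 - 5 = (64) + (40) + (-5) = 99; answer 99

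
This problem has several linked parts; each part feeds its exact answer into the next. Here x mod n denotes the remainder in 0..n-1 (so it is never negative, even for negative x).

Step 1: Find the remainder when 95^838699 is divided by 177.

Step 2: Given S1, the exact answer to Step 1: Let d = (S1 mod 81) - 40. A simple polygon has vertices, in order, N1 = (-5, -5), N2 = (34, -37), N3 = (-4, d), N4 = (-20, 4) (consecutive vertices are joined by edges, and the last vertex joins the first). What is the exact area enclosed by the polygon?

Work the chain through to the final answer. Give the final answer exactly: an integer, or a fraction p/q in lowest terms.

Step 1: squarings mod 177: 95^1=95, 95^2=175, 95^4=4, 95^8=16, 95^16=79, 95^32=46, 95^64=169, 95^128=64, 95^256=25, 95^512=94, 95^1024=163, 95^2048=19, 95^4096=7, 95^8192=49, 95^16384=100, 95^32768=88, 95^65536=133, 95^131072=166, 95^262144=121, 95^524288=127; 95^838699 = 95^1 * 95^2 * 95^8 * 95^32 * 95^1024 * 95^2048 * 95^16384 * 95^32768 * 95^262144 * 95^524288 = 35 (mod 177); answer 35
Step 2: S1 = 35; d = -5; cross terms: (-5*-37 - 34*-5)=355, (34*-5 - -4*-37)=-318, (-4*4 - -20*-5)=-116, (-20*-5 - -5*4)=120; twice the area = |41| = 41; area = 41/2; answer 41/2

41/2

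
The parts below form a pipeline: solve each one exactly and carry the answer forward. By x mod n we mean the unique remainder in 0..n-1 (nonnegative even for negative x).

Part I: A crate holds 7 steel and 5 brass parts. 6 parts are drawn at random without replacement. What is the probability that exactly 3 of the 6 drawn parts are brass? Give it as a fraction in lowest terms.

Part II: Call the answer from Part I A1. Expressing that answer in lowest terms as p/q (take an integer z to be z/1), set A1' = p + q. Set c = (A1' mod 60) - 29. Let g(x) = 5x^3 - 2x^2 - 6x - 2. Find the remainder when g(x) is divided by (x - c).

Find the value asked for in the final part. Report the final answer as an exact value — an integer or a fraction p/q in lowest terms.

Part I: total draws C(12,6) = 924; favorable C(5,3)*C(7,3) = 350; P = 25/66; answer 25/66
Part II: A1 = 25/66; threaded value p + q = 91; c = 2; remainder = value at the root: 5*(2)^3 - 2*(2)^2 - 6*(2)^1 - 2 = (40) + (-8) + (-12) + (-2) = 18; answer 18

18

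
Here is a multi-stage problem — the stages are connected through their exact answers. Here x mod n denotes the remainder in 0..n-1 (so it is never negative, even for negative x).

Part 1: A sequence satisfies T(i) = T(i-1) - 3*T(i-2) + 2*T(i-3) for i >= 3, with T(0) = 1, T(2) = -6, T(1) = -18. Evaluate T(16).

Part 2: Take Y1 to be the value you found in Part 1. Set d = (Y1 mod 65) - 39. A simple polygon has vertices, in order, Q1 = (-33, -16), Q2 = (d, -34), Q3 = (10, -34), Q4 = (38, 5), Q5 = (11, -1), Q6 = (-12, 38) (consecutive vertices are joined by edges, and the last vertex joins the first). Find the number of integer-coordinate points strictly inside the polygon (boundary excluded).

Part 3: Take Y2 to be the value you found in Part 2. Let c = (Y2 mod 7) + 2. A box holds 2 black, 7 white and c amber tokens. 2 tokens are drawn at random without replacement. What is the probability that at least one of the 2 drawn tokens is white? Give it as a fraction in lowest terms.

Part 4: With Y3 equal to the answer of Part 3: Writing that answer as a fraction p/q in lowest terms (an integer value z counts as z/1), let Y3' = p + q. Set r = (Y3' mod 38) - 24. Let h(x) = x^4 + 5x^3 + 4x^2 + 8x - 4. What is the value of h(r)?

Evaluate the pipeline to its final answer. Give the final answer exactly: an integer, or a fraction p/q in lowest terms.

-12

Part 1: T(3) = 1*(-6) - 3*(-18) + 2*(1) = 50; iterating: T(3)=50, T(4)=32, T(5)=-130, T(6)=-126, T(7)=328, T(8)=446, T(9)=-790, T(10)=-1472, T(11)=1790, T(12)=4626, T(13)=-3688, T(14)=-13986, T(15)=6330, T(16)=40912; answer 40912
Part 2: Y1 = 40912; d = -12; cross terms: (-33*-34 - -12*-16)=930, (-12*-34 - 10*-34)=748, (10*5 - 38*-34)=1342, (38*-1 - 11*5)=-93, (11*38 - -12*-1)=406, (-12*-16 - -33*38)=1446; twice the area = |4779| = 4779; area = 4779/2; boundary points = 3 + 22 + 1 + 3 + 1 + 3 = 33; strictly interior points = area - boundary/2 + 1 = 2374; answer 2374
Part 3: Y2 = 2374; c = 3; total draws C(12,2) = 66; complement C(5,2) = 10; favorable 66 - 10 = 56; P = 28/33; answer 28/33
Part 4: Y3 = 28/33; threaded value p + q = 61; r = -1; 1*(-1)^4 + 5*(-1)^3 + 4*(-1)^2 + 8*(-1)^1 - 4 = (1) + (-5) + (4) + (-8) + (-4) = -12; answer -12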